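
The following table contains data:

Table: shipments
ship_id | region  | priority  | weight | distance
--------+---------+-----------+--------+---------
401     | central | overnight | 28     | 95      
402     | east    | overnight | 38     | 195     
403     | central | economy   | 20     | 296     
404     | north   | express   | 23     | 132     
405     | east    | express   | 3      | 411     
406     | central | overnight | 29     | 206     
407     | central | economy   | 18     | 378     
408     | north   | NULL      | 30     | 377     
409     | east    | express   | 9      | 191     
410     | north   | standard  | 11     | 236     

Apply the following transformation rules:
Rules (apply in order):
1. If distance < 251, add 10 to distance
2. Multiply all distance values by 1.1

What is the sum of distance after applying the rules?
2834.7

Step 1: Apply Rule 1 - Add 10 to records with distance < 251
  - 6 records affected: 1055 + (6 × 10) = 1115
  - Unaffected records: 1462
  - Sum after Rule 1: 2577
Step 2: Apply Rule 2 - Multiply all by 1.1
  - 2577 × 1.1 = 2834.7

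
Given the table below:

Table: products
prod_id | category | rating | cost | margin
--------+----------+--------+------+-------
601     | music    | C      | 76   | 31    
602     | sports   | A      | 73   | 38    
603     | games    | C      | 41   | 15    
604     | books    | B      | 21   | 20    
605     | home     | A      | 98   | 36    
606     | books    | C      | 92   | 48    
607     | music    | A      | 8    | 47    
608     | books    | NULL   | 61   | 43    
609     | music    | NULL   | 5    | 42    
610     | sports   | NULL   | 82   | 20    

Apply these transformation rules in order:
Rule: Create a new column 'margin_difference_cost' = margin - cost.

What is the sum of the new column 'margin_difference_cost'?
-217

Step 1: For each record, compute margin - cost
Example calculations:
  31 - 76 = -45
  38 - 73 = -35
  15 - 41 = -26
  ...
Step 2: Sum all derived values
Step 3: Total = -217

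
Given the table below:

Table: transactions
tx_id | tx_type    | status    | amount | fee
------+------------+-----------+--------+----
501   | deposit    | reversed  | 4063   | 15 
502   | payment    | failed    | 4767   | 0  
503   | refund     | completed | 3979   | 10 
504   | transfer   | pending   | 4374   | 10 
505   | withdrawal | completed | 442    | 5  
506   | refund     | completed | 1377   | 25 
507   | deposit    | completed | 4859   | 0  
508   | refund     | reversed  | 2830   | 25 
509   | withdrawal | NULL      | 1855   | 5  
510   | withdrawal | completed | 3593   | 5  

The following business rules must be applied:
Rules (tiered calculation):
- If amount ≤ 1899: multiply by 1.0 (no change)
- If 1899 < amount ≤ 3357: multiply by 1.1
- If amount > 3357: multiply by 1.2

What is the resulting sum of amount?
37549.0

Step 1: Tier 1 (amount ≤ 1899): 3 records, sum = 3674 × 1.0 = 3674.0
Step 2: Tier 2 (1899 < amount ≤ 3357): 1 records, sum = 2830 × 1.1 = 3113.0
Step 3: Tier 3 (amount > 3357): 6 records, sum = 25635 × 1.2 = 30762.0
Step 4: Final sum = 3674.0 + 3113.0 + 30762.0 = 37549.0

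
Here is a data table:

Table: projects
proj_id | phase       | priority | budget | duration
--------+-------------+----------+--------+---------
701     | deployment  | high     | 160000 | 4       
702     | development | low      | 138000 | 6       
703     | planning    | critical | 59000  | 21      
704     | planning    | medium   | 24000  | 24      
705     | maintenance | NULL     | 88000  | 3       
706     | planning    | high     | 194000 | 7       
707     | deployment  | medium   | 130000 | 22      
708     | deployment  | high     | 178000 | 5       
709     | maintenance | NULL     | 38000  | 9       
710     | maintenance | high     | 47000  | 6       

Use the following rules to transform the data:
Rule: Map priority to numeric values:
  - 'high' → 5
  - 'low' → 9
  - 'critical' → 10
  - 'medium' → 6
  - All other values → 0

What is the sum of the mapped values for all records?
51

Step 1: Apply mapping to each record
Step 2: Count by status:
  'high': 4 records × 5 = 20
  'low': 1 records × 9 = 9
  'critical': 1 records × 10 = 10
  'medium': 2 records × 6 = 12
Step 3: Sum all mapped values = 51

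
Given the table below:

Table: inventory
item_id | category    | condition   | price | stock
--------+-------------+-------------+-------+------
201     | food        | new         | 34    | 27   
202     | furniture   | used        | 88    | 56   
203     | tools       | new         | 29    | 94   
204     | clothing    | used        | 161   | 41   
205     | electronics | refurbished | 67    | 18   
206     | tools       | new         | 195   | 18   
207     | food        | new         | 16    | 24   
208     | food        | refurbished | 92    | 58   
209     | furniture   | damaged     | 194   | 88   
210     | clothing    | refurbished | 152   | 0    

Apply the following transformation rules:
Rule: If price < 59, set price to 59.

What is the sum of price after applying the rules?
1126

Step 1: 3 records have price < 59
Step 2: These records originally summed to 79
Step 3: After setting to minimum: 3 × 59 = 177
Step 4: Unaffected records sum: 949
Step 5: Final sum = 177 + 949 = 1126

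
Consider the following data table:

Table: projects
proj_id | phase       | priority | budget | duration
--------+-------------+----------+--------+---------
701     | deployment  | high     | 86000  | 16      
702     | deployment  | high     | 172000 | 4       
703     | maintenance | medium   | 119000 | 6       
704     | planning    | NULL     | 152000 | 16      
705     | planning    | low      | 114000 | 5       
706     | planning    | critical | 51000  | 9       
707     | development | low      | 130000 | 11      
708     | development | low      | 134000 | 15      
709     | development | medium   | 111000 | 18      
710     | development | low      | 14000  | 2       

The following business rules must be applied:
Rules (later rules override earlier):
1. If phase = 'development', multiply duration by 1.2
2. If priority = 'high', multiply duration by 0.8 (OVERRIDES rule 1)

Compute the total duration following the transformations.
107.2

Step 1: Rule 2 takes priority for records with priority = 'high'
  - 2 records: 20 × 0.8 = 16.0
Step 2: Rule 1 applies to remaining records with phase = 'development'
  - 4 records: 46 × 1.2 = 55.2
Step 3: Other records unchanged: 36
Step 4: Final sum = 16.0 + 55.2 + 36 = 107.2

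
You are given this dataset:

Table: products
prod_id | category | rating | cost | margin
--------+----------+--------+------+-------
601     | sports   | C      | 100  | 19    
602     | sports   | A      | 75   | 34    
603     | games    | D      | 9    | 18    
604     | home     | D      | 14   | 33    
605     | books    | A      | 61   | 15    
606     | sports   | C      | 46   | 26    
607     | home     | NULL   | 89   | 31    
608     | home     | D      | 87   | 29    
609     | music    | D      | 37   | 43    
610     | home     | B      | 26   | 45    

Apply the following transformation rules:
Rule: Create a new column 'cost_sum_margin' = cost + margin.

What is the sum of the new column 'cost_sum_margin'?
837

Step 1: For each record, compute cost + margin
Example calculations:
  100 + 19 = 119
  75 + 34 = 109
  9 + 18 = 27
  ...
Step 2: Sum all derived values
Step 3: Total = 837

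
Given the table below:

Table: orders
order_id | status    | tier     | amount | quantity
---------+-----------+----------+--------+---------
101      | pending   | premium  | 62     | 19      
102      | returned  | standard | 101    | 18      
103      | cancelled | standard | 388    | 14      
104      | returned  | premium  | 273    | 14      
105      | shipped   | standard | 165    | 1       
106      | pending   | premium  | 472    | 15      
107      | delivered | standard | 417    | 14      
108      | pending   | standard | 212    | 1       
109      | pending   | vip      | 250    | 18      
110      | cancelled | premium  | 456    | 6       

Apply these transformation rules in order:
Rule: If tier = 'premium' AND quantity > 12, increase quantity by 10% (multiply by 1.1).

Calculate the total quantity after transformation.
124.8

Step 1: Find records where tier = 'premium' AND quantity > 12
Step 2: 3 records match, summing to 48
Step 3: After multiplier: 48 × 1.1 = 52.8
Step 4: Unaffected records sum: 72
Step 5: Final sum = 52.8 + 72 = 124.8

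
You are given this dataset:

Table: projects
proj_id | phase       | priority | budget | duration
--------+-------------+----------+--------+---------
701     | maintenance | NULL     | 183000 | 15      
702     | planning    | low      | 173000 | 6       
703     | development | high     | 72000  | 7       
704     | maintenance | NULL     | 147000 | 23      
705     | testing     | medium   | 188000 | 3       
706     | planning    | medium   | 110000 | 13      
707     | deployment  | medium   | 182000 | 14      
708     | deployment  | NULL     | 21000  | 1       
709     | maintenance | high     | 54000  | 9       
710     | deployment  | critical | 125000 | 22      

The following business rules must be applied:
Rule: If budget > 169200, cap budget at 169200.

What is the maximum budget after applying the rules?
169200

Step 1: Original maximum budget = 188000
Step 2: Apply cap at 169200
Step 3: 4 records had budget > 169200 and were capped
Step 4: Maximum after transformation = 169200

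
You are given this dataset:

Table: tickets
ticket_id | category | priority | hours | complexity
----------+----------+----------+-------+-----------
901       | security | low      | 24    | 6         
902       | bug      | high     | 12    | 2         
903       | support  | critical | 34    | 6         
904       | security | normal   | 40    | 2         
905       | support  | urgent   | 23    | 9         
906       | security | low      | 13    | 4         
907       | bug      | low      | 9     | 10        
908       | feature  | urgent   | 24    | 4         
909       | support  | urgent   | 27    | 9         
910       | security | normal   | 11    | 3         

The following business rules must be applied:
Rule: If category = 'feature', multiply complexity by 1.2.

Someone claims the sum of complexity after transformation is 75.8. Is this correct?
No, the correct result is 55.8.

Step 1: Calculate the correct sum after transformation
Step 2: Apply multiplier 1.2 to records where category = 'feature'
Step 3: Correct result = 55.8
Step 4: Claimed result = 75.8
Step 5: 55.8 ≠ 75.8
Conclusion: The claimed result is incorrect. The correct answer is 55.8.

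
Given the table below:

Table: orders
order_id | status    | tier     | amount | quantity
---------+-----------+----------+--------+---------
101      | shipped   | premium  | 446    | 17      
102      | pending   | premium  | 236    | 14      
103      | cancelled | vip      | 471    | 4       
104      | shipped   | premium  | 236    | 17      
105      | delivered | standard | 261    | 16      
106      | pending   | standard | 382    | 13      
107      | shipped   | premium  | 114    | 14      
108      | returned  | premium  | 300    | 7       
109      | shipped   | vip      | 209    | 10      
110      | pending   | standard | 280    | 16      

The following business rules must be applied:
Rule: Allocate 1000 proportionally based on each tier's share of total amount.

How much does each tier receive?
premium: 453.83, standard: 314.48, vip: 231.69

Step 1: Calculate total amount = 2935
Step 2: Calculate each tier's proportion:
  premium: 1332/2935 = 45.38% → 453.83
  standard: 923/2935 = 31.45% → 314.48
  vip: 680/2935 = 23.17% → 231.69
Step 3: Verify: sum of allocations ≈ 1000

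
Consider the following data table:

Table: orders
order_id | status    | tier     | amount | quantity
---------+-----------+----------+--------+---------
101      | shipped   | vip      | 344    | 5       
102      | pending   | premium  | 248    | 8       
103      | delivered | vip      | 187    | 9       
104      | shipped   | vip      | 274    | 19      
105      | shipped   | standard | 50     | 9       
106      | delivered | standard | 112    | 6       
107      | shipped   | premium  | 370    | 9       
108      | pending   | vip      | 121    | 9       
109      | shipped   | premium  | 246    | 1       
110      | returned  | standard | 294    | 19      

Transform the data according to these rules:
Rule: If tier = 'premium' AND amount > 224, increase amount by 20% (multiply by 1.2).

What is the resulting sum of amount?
2418.8

Step 1: Find records where tier = 'premium' AND amount > 224
Step 2: 3 records match, summing to 864
Step 3: After multiplier: 864 × 1.2 = 1036.8
Step 4: Unaffected records sum: 1382
Step 5: Final sum = 1036.8 + 1382 = 2418.8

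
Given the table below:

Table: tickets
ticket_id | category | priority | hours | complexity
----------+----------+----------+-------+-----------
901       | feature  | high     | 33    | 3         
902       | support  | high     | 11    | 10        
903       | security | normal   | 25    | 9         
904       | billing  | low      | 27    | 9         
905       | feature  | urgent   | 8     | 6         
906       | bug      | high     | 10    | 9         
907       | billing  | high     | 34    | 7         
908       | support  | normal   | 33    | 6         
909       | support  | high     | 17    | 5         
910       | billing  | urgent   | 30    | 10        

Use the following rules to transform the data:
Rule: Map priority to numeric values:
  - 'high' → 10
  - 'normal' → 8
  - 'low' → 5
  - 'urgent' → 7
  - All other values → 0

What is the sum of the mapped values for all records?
85

Step 1: Apply mapping to each record
Step 2: Count by status:
  'high': 5 records × 10 = 50
  'normal': 2 records × 8 = 16
  'low': 1 records × 5 = 5
  'urgent': 2 records × 7 = 14
Step 3: Sum all mapped values = 85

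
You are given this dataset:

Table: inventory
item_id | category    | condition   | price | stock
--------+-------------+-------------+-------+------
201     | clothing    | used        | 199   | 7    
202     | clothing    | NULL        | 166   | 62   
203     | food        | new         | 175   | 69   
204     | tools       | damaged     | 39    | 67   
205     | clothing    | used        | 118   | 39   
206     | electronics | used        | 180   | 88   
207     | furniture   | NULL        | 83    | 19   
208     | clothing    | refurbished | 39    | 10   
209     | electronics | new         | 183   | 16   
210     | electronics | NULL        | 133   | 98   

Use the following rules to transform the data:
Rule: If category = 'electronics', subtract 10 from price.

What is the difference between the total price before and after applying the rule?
30

Step 1: Original sum of price = 1315
Step 2: 3 records have category = 'electronics'
Step 3: Each affected record changes by -10
Step 4: Total change = 3 × -10 = -30
Step 5: New sum = 1315 + -30 = 1285
Step 6: Difference = |1285 - 1315| = 30
        (Sum decreased by 30)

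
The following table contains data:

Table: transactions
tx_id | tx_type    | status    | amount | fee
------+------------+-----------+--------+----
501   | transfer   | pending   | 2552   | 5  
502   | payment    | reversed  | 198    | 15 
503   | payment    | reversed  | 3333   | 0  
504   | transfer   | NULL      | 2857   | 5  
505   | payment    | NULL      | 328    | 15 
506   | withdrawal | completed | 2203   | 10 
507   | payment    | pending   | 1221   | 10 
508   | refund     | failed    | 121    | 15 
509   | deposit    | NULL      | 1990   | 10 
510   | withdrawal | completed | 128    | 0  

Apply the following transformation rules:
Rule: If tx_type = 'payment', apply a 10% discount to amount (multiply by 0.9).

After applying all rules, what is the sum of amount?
14423.0

Step 1: Records with tx_type = 'payment' have total amount = 5080
Step 2: Apply multiplier: 5080 × 0.9 = 4572.0
Step 3: Other records total: 9851
Step 4: Final sum = 4572.0 + 9851 = 14423.0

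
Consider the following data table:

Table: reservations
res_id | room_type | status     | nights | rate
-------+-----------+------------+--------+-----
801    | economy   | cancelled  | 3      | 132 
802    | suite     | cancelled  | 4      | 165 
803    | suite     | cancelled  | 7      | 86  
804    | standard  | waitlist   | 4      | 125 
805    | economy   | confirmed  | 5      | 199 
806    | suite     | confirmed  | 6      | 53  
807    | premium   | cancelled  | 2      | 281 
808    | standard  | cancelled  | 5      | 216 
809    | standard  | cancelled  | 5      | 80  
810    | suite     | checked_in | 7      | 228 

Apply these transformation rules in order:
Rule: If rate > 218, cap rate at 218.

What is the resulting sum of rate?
1492

Step 1: 2 records have rate > 218
Step 2: These records originally summed to 509
Step 3: After capping: 2 × 218 = 436
Step 4: Unaffected records sum: 1056
Step 5: Final sum = 436 + 1056 = 1492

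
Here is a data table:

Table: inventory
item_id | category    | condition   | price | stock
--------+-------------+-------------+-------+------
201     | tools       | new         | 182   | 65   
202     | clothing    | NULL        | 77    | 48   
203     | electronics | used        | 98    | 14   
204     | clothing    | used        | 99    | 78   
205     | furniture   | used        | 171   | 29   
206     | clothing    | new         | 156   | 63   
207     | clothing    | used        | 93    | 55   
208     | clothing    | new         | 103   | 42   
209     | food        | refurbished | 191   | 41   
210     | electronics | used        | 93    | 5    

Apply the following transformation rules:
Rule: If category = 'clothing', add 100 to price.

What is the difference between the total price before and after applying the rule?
500

Step 1: Original sum of price = 1263
Step 2: 5 records have category = 'clothing'
Step 3: Each affected record changes by 100
Step 4: Total change = 5 × 100 = 500
Step 5: New sum = 1263 + 500 = 1763
Step 6: Difference = |1763 - 1263| = 500
        (Sum increased by 500)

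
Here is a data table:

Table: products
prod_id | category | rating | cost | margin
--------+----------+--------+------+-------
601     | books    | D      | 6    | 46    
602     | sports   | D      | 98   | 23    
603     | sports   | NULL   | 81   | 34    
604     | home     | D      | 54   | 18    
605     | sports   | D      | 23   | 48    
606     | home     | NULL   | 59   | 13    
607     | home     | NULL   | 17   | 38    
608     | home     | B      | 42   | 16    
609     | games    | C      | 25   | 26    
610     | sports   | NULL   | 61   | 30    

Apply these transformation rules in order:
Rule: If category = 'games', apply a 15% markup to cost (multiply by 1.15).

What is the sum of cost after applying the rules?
469.75

Step 1: Records with category = 'games' have total cost = 25
Step 2: Apply multiplier: 25 × 1.15 = 28.75
Step 3: Other records total: 441
Step 4: Final sum = 28.75 + 441 = 469.75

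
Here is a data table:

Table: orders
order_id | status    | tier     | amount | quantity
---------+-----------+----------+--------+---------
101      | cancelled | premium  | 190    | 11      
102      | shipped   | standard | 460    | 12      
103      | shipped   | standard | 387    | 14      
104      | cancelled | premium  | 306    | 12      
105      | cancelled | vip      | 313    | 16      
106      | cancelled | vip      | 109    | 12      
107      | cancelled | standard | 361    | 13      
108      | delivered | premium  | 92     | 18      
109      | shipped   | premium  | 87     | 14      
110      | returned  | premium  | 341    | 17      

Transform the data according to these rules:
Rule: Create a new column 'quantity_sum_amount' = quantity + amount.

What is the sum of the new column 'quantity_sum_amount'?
2785

Step 1: For each record, compute quantity + amount
Example calculations:
  11 + 190 = 201
  12 + 460 = 472
  14 + 387 = 401
  ...
Step 2: Sum all derived values
Step 3: Total = 2785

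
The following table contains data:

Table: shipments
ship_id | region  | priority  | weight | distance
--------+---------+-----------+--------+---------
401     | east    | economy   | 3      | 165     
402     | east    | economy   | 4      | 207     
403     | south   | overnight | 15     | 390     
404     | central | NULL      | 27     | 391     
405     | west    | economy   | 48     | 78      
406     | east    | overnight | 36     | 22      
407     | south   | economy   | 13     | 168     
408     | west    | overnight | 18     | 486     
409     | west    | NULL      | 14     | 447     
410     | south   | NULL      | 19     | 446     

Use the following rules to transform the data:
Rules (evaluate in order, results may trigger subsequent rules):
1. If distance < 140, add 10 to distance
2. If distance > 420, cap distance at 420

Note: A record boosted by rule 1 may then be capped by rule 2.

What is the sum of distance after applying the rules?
2701

Step 1: Apply rule 1 to records with distance < 140
  - 2 records get bonus of 10
  - Of these, 0 records then exceed 420 and get capped
Step 2: Apply rule 2 to records with distance > 420
  - 3 records (original) are capped
Step 3: Calculate final sum = 2701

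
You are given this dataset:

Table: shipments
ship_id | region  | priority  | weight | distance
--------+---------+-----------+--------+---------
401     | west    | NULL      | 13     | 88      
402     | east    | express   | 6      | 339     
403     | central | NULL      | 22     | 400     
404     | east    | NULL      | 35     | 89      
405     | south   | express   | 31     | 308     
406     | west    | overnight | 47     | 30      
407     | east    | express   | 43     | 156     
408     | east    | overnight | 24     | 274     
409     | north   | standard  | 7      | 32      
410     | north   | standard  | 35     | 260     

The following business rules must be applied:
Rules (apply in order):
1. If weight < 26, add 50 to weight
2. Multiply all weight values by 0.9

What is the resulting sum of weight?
461.7

Step 1: Apply Rule 1 - Add 50 to records with weight < 26
  - 5 records affected: 72 + (5 × 50) = 322
  - Unaffected records: 191
  - Sum after Rule 1: 513
Step 2: Apply Rule 2 - Multiply all by 0.9
  - 513 × 0.9 = 461.7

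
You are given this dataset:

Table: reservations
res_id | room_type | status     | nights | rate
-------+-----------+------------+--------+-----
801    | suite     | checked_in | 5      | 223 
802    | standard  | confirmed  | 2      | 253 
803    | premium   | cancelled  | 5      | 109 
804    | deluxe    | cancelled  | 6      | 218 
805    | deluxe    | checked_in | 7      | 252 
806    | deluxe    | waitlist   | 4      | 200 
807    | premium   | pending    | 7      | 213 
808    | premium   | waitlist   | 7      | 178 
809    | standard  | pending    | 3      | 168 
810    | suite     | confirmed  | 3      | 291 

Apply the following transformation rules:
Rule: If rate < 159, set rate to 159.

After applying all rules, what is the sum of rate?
2155

Step 1: 1 records have rate < 159
Step 2: These records originally summed to 109
Step 3: After setting to minimum: 1 × 159 = 159
Step 4: Unaffected records sum: 1996
Step 5: Final sum = 159 + 1996 = 2155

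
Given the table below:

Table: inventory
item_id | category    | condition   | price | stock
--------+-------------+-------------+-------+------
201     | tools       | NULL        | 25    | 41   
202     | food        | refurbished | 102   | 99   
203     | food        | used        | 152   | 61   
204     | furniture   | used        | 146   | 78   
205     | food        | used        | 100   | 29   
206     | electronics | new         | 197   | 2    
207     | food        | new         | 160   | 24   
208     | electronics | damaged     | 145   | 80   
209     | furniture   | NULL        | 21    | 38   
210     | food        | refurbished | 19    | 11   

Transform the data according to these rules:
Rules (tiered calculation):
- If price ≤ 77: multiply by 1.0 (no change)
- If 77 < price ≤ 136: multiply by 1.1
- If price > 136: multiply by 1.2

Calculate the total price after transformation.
1247.2

Step 1: Tier 1 (price ≤ 77): 3 records, sum = 65 × 1.0 = 65.0
Step 2: Tier 2 (77 < price ≤ 136): 2 records, sum = 202 × 1.1 = 222.2
Step 3: Tier 3 (price > 136): 5 records, sum = 800 × 1.2 = 960.0
Step 4: Final sum = 65.0 + 222.2 + 960.0 = 1247.2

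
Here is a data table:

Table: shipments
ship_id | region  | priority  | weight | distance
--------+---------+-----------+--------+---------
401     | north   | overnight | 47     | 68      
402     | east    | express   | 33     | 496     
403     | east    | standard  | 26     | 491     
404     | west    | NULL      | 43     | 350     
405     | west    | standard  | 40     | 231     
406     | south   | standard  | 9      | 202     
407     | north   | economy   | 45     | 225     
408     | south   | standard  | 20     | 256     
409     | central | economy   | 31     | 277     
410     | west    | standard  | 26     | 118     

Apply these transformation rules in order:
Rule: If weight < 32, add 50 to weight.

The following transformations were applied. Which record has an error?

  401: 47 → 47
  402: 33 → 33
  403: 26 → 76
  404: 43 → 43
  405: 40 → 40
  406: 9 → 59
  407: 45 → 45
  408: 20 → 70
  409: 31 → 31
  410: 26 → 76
Record 409 has an error. The correct transformed value should be 81, not 31.

Step 1: Check each record against the rule
Step 2: Record 409 has weight = 31
Step 3: Since 31 < 32, the bonus should have been applied
Step 4: Correct value = 81, but claimed value = 31
Conclusion: Record 409 has the error.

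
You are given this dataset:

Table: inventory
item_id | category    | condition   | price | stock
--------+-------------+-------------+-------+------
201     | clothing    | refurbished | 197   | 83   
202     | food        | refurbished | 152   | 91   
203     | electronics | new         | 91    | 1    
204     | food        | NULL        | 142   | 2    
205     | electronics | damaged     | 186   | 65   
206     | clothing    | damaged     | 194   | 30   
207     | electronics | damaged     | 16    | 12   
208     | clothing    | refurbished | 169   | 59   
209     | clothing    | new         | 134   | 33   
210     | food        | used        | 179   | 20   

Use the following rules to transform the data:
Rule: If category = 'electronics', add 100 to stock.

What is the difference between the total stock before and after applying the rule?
300

Step 1: Original sum of stock = 396
Step 2: 3 records have category = 'electronics'
Step 3: Each affected record changes by 100
Step 4: Total change = 3 × 100 = 300
Step 5: New sum = 396 + 300 = 696
Step 6: Difference = |696 - 396| = 300
        (Sum increased by 300)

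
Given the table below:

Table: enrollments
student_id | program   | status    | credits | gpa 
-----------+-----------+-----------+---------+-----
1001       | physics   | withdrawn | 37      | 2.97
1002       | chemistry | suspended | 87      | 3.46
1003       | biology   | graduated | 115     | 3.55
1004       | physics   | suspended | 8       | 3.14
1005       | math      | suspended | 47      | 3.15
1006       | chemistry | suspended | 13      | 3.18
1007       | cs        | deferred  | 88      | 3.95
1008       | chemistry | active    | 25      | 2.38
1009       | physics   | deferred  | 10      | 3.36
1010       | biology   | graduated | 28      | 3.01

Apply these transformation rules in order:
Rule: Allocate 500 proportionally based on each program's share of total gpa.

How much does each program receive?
biology: 102.02, chemistry: 140.28, cs: 61.43, math: 48.99, physics: 147.28

Step 1: Calculate total gpa = 32.15
Step 2: Calculate each program's proportion:
  biology: 6.56/32.15 = 20.40% → 102.02
  chemistry: 9.02/32.15 = 28.06% → 140.28
  cs: 3.95/32.15 = 12.29% → 61.43
  math: 3.15/32.15 = 9.80% → 48.99
  physics: 9.47/32.15 = 29.46% → 147.28
Step 3: Verify: sum of allocations ≈ 500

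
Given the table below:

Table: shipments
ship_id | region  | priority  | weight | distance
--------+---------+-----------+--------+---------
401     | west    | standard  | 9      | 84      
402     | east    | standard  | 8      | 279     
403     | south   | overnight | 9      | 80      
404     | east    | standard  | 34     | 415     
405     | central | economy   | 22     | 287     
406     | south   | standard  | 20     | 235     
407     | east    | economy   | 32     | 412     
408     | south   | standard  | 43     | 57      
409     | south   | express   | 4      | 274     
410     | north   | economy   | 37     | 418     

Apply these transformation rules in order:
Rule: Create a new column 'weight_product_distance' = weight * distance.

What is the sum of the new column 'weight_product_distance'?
61029

Step 1: For each record, compute weight * distance
Example calculations:
  9 * 84 = 756
  8 * 279 = 2232
  9 * 80 = 720
  ...
Step 2: Sum all derived values
Step 3: Total = 61029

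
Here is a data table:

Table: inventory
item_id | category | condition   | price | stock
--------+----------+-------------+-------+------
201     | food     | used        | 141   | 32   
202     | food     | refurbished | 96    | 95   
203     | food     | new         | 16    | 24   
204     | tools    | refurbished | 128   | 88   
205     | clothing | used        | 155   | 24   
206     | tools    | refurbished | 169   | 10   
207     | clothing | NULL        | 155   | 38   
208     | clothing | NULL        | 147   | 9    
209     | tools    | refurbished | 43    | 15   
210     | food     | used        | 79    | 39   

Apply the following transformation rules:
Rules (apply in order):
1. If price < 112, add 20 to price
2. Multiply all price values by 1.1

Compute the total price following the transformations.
1329.9

Step 1: Apply Rule 1 - Add 20 to records with price < 112
  - 4 records affected: 234 + (4 × 20) = 314
  - Unaffected records: 895
  - Sum after Rule 1: 1209
Step 2: Apply Rule 2 - Multiply all by 1.1
  - 1209 × 1.1 = 1329.9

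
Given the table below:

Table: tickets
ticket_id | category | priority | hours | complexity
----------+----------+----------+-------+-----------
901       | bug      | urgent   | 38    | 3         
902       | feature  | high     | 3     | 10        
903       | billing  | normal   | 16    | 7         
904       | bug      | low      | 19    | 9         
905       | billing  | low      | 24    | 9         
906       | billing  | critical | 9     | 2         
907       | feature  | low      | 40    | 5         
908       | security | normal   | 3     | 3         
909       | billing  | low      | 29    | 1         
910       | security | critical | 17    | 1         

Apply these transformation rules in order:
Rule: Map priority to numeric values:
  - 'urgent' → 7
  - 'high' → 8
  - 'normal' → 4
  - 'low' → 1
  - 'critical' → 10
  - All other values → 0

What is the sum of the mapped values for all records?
47

Step 1: Apply mapping to each record
Step 2: Count by status:
  'urgent': 1 records × 7 = 7
  'high': 1 records × 8 = 8
  'normal': 2 records × 4 = 8
  'low': 4 records × 1 = 4
  'critical': 2 records × 10 = 20
Step 3: Sum all mapped values = 47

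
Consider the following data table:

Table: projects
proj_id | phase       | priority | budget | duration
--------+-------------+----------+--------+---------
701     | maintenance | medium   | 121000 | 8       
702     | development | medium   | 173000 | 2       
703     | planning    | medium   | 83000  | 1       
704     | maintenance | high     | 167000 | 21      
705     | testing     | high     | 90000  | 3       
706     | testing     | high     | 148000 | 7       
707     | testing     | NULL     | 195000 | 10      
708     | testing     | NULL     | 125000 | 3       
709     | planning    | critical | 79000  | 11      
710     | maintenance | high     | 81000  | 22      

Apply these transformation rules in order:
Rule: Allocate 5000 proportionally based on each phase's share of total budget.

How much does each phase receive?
development: 685.42, maintenance: 1461.97, planning: 641.84, testing: 2210.78

Step 1: Calculate total budget = 1262000
Step 2: Calculate each phase's proportion:
  development: 173000/1262000 = 13.71% → 685.42
  maintenance: 369000/1262000 = 29.24% → 1461.97
  planning: 162000/1262000 = 12.84% → 641.84
  testing: 558000/1262000 = 44.22% → 2210.78
Step 3: Verify: sum of allocations ≈ 5000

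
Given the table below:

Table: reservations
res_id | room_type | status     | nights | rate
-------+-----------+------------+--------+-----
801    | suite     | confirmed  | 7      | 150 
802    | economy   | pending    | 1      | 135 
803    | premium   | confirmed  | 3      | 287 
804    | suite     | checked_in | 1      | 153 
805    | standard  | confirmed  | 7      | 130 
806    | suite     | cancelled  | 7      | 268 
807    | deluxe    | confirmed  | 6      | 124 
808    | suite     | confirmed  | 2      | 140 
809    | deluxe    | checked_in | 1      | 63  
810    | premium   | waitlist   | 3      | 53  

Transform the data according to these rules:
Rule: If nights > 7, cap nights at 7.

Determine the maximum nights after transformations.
7

Step 1: Original maximum nights = 7
Step 2: Check cap of 7 against maximum
Step 3: No records exceed the cap (max 7 <= cap 7), so no capping applies
Step 4: Maximum after transformation = 7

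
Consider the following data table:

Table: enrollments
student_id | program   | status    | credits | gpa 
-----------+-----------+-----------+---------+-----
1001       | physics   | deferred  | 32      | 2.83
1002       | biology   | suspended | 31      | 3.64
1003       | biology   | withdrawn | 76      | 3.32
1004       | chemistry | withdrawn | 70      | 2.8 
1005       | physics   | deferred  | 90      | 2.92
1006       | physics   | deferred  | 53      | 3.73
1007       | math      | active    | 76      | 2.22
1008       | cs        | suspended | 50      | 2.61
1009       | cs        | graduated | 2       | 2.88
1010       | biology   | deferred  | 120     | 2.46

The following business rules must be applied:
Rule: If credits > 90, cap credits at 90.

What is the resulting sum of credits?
570

Step 1: 1 records have credits > 90
Step 2: These records originally summed to 120
Step 3: After capping: 1 × 90 = 90
Step 4: Unaffected records sum: 480
Step 5: Final sum = 90 + 480 = 570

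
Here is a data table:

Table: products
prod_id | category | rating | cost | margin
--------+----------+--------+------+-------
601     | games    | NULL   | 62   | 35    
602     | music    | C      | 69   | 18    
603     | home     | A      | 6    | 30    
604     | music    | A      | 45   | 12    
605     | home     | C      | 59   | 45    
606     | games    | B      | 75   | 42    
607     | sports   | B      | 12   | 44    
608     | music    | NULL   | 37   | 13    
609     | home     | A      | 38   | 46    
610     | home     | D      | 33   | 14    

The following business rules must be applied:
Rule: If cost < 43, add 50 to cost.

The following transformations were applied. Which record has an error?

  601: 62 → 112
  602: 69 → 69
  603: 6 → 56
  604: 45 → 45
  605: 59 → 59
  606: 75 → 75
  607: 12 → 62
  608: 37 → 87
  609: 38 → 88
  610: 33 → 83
Record 601 has an error. The correct transformed value should be 62, not 112.

Step 1: Check each record against the rule
Step 2: Record 601 has cost = 62
Step 3: Since 62 >= 43, the bonus should not have been applied
Step 4: Correct value = 62, but claimed value = 112
Conclusion: Record 601 has the error.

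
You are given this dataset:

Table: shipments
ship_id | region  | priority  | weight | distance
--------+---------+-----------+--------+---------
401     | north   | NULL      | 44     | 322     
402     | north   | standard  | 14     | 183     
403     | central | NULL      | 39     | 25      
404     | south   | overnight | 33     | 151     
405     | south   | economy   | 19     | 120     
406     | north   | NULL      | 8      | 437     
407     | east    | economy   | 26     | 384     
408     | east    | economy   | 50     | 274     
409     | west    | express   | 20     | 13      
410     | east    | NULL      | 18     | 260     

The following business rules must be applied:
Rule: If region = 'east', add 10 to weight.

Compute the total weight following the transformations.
301

Step 1: Count records where region = 'east': 3
Step 2: Total bonus added: 3 × 10 = 30
Step 3: Original sum of weight: 271
Step 4: Final sum = 271 + 30 = 301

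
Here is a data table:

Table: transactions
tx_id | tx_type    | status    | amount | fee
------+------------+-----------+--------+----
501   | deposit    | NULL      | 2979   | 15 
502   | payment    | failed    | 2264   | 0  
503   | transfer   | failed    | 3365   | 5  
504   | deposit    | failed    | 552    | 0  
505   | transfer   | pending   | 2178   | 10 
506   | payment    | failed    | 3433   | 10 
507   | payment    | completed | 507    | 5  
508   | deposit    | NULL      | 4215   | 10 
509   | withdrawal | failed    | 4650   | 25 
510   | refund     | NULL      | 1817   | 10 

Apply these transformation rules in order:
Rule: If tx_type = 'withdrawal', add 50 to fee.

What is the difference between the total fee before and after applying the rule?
50

Step 1: Original sum of fee = 90
Step 2: 1 records have tx_type = 'withdrawal'
Step 3: Each affected record changes by 50
Step 4: Total change = 1 × 50 = 50
Step 5: New sum = 90 + 50 = 140
Step 6: Difference = |140 - 90| = 50
        (Sum increased by 50)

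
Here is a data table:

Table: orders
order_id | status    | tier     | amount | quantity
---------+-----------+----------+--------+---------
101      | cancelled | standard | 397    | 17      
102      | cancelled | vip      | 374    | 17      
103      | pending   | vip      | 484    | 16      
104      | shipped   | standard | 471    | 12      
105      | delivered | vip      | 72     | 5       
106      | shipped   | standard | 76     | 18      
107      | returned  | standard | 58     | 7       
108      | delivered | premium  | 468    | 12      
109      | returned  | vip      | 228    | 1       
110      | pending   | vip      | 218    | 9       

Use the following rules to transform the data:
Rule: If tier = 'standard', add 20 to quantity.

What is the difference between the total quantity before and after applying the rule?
80

Step 1: Original sum of quantity = 114
Step 2: 4 records have tier = 'standard'
Step 3: Each affected record changes by 20
Step 4: Total change = 4 × 20 = 80
Step 5: New sum = 114 + 80 = 194
Step 6: Difference = |194 - 114| = 80
        (Sum increased by 80)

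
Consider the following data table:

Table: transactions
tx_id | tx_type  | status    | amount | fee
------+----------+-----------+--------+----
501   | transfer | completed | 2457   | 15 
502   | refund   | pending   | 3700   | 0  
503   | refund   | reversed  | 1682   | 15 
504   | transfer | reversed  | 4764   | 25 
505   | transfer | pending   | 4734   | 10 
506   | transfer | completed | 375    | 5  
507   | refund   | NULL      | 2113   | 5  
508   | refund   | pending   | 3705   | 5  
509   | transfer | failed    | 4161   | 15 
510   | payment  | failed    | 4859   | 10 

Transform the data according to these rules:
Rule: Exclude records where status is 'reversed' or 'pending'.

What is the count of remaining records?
5

Step 1: Count records to exclude
  - 2 (reversed) + 3 (pending) = 5 records
Step 2: Total records: 10
Step 3: Remaining = 10 - 5 = 5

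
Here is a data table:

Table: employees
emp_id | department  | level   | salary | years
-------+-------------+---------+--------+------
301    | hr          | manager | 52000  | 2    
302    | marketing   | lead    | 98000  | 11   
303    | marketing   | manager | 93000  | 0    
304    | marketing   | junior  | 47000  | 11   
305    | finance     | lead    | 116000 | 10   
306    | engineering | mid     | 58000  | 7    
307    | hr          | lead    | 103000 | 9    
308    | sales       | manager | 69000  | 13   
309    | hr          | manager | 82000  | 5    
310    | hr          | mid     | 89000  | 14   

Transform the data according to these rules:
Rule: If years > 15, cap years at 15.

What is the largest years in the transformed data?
14

Step 1: Original maximum years = 14
Step 2: Check cap of 15 against maximum
Step 3: No records exceed the cap (max 14 <= cap 15), so no capping applies
Step 4: Maximum after transformation = 14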